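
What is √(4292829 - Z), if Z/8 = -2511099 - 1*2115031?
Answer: √41301869 ≈ 6426.7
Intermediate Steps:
Z = -37009040 (Z = 8*(-2511099 - 1*2115031) = 8*(-2511099 - 2115031) = 8*(-4626130) = -37009040)
√(4292829 - Z) = √(4292829 - 1*(-37009040)) = √(4292829 + 37009040) = √41301869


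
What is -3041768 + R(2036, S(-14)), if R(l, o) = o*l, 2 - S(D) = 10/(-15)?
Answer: -9109016/3 ≈ -3.0363e+6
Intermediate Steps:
S(D) = 8/3 (S(D) = 2 - 10/(-15) = 2 - 10*(-1)/15 = 2 - 1*(-⅔) = 2 + ⅔ = 8/3)
R(l, o) = l*o
-3041768 + R(2036, S(-14)) = -3041768 + 2036*(8/3) = -3041768 + 16288/3 = -9109016/3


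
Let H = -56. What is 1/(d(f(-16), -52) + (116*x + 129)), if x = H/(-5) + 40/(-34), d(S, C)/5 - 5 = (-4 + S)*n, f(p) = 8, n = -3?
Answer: 85/106822 ≈ 0.00079572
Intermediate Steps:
d(S, C) = 85 - 15*S (d(S, C) = 25 + 5*((-4 + S)*(-3)) = 25 + 5*(12 - 3*S) = 25 + (60 - 15*S) = 85 - 15*S)
x = 852/85 (x = -56/(-5) + 40/(-34) = -56*(-1/5) + 40*(-1/34) = 56/5 - 20/17 = 852/85 ≈ 10.024)
1/(d(f(-16), -52) + (116*x + 129)) = 1/((85 - 15*8) + (116*(852/85) + 129)) = 1/((85 - 120) + (98832/85 + 129)) = 1/(-35 + 109797/85) = 1/(106822/85) = 85/106822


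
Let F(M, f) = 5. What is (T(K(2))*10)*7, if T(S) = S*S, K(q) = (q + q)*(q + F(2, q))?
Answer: 54880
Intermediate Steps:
K(q) = 2*q*(5 + q) (K(q) = (q + q)*(q + 5) = (2*q)*(5 + q) = 2*q*(5 + q))
T(S) = S**2
(T(K(2))*10)*7 = ((2*2*(5 + 2))**2*10)*7 = ((2*2*7)**2*10)*7 = (28**2*10)*7 = (784*10)*7 = 7840*7 = 54880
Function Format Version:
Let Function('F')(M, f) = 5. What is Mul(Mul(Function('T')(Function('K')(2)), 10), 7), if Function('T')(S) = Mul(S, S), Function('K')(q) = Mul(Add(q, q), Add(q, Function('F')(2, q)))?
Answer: 54880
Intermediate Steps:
Function('K')(q) = Mul(2, q, Add(5, q)) (Function('K')(q) = Mul(Add(q, q), Add(q, 5)) = Mul(Mul(2, q), Add(5, q)) = Mul(2, q, Add(5, q)))
Function('T')(S) = Pow(S, 2)
Mul(Mul(Function('T')(Function('K')(2)), 10), 7) = Mul(Mul(Pow(Mul(2, 2, Add(5, 2)), 2), 10), 7) = Mul(Mul(Pow(Mul(2, 2, 7), 2), 10), 7) = Mul(Mul(Pow(28, 2), 10), 7) = Mul(Mul(784, 10), 7) = Mul(7840, 7) = 54880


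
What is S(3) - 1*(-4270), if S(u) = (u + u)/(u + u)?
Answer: 4271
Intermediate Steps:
S(u) = 1 (S(u) = (2*u)/((2*u)) = (2*u)*(1/(2*u)) = 1)
S(3) - 1*(-4270) = 1 - 1*(-4270) = 1 + 4270 = 4271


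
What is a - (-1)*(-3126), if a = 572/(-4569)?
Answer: -14283266/4569 ≈ -3126.1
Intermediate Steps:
a = -572/4569 (a = 572*(-1/4569) = -572/4569 ≈ -0.12519)
a - (-1)*(-3126) = -572/4569 - (-1)*(-3126) = -572/4569 - 1*3126 = -572/4569 - 3126 = -14283266/4569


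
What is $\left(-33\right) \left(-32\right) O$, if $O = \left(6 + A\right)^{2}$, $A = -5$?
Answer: $1056$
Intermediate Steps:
$O = 1$ ($O = \left(6 - 5\right)^{2} = 1^{2} = 1$)
$\left(-33\right) \left(-32\right) O = \left(-33\right) \left(-32\right) 1 = 1056 \cdot 1 = 1056$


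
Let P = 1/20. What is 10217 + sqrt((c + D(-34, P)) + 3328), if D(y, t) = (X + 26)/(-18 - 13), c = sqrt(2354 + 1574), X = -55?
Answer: 10217 + sqrt(3199107 + 1922*sqrt(982))/31 ≈ 10275.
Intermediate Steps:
P = 1/20 ≈ 0.050000
c = 2*sqrt(982) (c = sqrt(3928) = 2*sqrt(982) ≈ 62.674)
D(y, t) = 29/31 (D(y, t) = (-55 + 26)/(-18 - 13) = -29/(-31) = -29*(-1/31) = 29/31)
10217 + sqrt((c + D(-34, P)) + 3328) = 10217 + sqrt((2*sqrt(982) + 29/31) + 3328) = 10217 + sqrt((29/31 + 2*sqrt(982)) + 3328) = 10217 + sqrt(103197/31 + 2*sqrt(982))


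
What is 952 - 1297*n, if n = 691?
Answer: -895275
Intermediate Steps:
952 - 1297*n = 952 - 1297*691 = 952 - 896227 = -895275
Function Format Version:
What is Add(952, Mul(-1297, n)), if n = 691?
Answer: -895275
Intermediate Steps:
Add(952, Mul(-1297, n)) = Add(952, Mul(-1297, 691)) = Add(952, -896227) = -895275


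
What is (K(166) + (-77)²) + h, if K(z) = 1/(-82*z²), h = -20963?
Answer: -33970706129/2259592 ≈ -15034.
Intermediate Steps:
K(z) = -1/(82*z²)
(K(166) + (-77)²) + h = (-1/82/166² + (-77)²) - 20963 = (-1/82*1/27556 + 5929) - 20963 = (-1/2259592 + 5929) - 20963 = 13397120967/2259592 - 20963 = -33970706129/2259592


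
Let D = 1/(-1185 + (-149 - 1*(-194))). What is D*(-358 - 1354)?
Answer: 428/285 ≈ 1.5018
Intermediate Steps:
D = -1/1140 (D = 1/(-1185 + (-149 + 194)) = 1/(-1185 + 45) = 1/(-1140) = -1/1140 ≈ -0.00087719)
D*(-358 - 1354) = -(-358 - 1354)/1140 = -1/1140*(-1712) = 428/285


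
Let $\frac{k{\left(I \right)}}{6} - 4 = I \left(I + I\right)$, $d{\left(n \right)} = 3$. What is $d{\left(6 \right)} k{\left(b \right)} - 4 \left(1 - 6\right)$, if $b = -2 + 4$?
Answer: $236$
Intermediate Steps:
$b = 2$
$k{\left(I \right)} = 24 + 12 I^{2}$ ($k{\left(I \right)} = 24 + 6 I \left(I + I\right) = 24 + 6 I 2 I = 24 + 6 \cdot 2 I^{2} = 24 + 12 I^{2}$)
$d{\left(6 \right)} k{\left(b \right)} - 4 \left(1 - 6\right) = 3 \left(24 + 12 \cdot 2^{2}\right) - 4 \left(1 - 6\right) = 3 \left(24 + 12 \cdot 4\right) - 4 \left(1 - 6\right) = 3 \left(24 + 48\right) - -20 = 3 \cdot 72 + 20 = 216 + 20 = 236$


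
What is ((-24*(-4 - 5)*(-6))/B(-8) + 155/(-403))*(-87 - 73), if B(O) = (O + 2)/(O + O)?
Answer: 7189280/13 ≈ 5.5302e+5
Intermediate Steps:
B(O) = (2 + O)/(2*O) (B(O) = (2 + O)/((2*O)) = (2 + O)*(1/(2*O)) = (2 + O)/(2*O))
((-24*(-4 - 5)*(-6))/B(-8) + 155/(-403))*(-87 - 73) = ((-24*(-4 - 5)*(-6))/(((½)*(2 - 8)/(-8))) + 155/(-403))*(-87 - 73) = ((-24*(-9)*(-6))/(((½)*(-⅛)*(-6))) + 155*(-1/403))*(-160) = ((-8*(-27)*(-6))/(3/8) - 5/13)*(-160) = ((216*(-6))*(8/3) - 5/13)*(-160) = (-1296*8/3 - 5/13)*(-160) = (-3456 - 5/13)*(-160) = -44933/13*(-160) = 7189280/13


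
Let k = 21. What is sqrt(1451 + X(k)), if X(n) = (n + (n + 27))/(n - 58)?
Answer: sqrt(1983866)/37 ≈ 38.068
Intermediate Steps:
X(n) = (27 + 2*n)/(-58 + n) (X(n) = (n + (27 + n))/(-58 + n) = (27 + 2*n)/(-58 + n))
sqrt(1451 + X(k)) = sqrt(1451 + (27 + 2*21)/(-58 + 21)) = sqrt(1451 + (27 + 42)/(-37)) = sqrt(1451 - 1/37*69) = sqrt(1451 - 69/37) = sqrt(53618/37) = sqrt(1983866)/37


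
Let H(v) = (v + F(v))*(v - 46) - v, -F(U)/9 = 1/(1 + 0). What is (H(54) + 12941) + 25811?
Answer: 39058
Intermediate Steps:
F(U) = -9 (F(U) = -9/(1 + 0) = -9/1 = -9*1 = -9)
H(v) = -v + (-46 + v)*(-9 + v) (H(v) = (v - 9)*(v - 46) - v = (-9 + v)*(-46 + v) - v = (-46 + v)*(-9 + v) - v = -v + (-46 + v)*(-9 + v))
(H(54) + 12941) + 25811 = ((414 + 54² - 56*54) + 12941) + 25811 = ((414 + 2916 - 3024) + 12941) + 25811 = (306 + 12941) + 25811 = 13247 + 25811 = 39058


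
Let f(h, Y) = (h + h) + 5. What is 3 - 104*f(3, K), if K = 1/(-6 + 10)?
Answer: -1141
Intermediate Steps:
K = ¼ (K = 1/4 = ¼ ≈ 0.25000)
f(h, Y) = 5 + 2*h (f(h, Y) = 2*h + 5 = 5 + 2*h)
3 - 104*f(3, K) = 3 - 104*(5 + 2*3) = 3 - 104*(5 + 6) = 3 - 104*11 = 3 - 1144 = -1141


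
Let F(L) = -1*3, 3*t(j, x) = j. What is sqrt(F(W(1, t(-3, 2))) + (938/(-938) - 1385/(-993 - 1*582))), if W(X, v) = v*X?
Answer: I*sqrt(34405)/105 ≈ 1.7665*I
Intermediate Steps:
t(j, x) = j/3
W(X, v) = X*v
F(L) = -3
sqrt(F(W(1, t(-3, 2))) + (938/(-938) - 1385/(-993 - 1*582))) = sqrt(-3 + (938/(-938) - 1385/(-993 - 1*582))) = sqrt(-3 + (938*(-1/938) - 1385/(-993 - 582))) = sqrt(-3 + (-1 - 1385/(-1575))) = sqrt(-3 + (-1 - 1385*(-1/1575))) = sqrt(-3 + (-1 + 277/315)) = sqrt(-3 - 38/315) = sqrt(-983/315) = I*sqrt(34405)/105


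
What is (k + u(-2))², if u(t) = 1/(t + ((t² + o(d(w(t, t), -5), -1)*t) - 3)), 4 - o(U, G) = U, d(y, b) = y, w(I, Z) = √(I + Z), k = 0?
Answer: 65/9409 + 72*I/9409 ≈ 0.0069083 + 0.0076522*I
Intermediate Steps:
o(U, G) = 4 - U
u(t) = 1/(-3 + t + t² + t*(4 - √2*√t)) (u(t) = 1/(t + ((t² + (4 - √(t + t))*t) - 3)) = 1/(t + ((t² + (4 - √(2*t))*t) - 3)) = 1/(t + ((t² + (4 - √2*√t)*t) - 3)) = 1/(t + ((t² + t*(4 - √2*√t)) - 3)) = 1/(t + (-3 + t² + t*(4 - √2*√t))) = 1/(-3 + t + t² + t*(4 - √2*√t)))
(k + u(-2))² = (0 + 1/(-3 + (-2)² + 5*(-2) - √2*(-2)^(3/2)))² = (0 + 1/(-3 + 4 - 10 - √2*(-2*I*√2)))² = (0 + 1/(-3 + 4 - 10 + 4*I))² = (0 + 1/(-9 + 4*I))² = (0 + (-9 - 4*I)/97)² = ((-9 - 4*I)/97)² = (-9 - 4*I)²/9409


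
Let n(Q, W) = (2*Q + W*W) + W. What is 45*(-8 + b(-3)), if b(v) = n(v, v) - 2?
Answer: -450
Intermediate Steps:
n(Q, W) = W + W**2 + 2*Q (n(Q, W) = (2*Q + W**2) + W = (W**2 + 2*Q) + W = W + W**2 + 2*Q)
b(v) = -2 + v**2 + 3*v (b(v) = (v + v**2 + 2*v) - 2 = (v**2 + 3*v) - 2 = -2 + v**2 + 3*v)
45*(-8 + b(-3)) = 45*(-8 + (-2 + (-3)**2 + 3*(-3))) = 45*(-8 + (-2 + 9 - 9)) = 45*(-8 - 2) = 45*(-10) = -450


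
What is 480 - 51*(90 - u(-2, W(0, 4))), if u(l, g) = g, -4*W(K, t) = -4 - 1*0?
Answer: -4059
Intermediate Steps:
W(K, t) = 1 (W(K, t) = -(-4 - 1*0)/4 = -(-4 + 0)/4 = -1/4*(-4) = 1)
480 - 51*(90 - u(-2, W(0, 4))) = 480 - 51*(90 - 1*1) = 480 - 51*(90 - 1) = 480 - 51*89 = 480 - 4539 = -4059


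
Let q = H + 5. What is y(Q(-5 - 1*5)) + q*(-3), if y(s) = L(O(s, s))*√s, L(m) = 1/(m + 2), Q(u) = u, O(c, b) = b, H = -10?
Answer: 15 - I*√10/8 ≈ 15.0 - 0.39528*I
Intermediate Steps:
L(m) = 1/(2 + m)
y(s) = √s/(2 + s)
q = -5 (q = -10 + 5 = -5)
y(Q(-5 - 1*5)) + q*(-3) = √(-5 - 1*5)/(2 + (-5 - 1*5)) - 5*(-3) = √(-5 - 5)/(2 + (-5 - 5)) + 15 = √(-10)/(2 - 10) + 15 = (I*√10)/(-8) + 15 = (I*√10)*(-⅛) + 15 = -I*√10/8 + 15 = 15 - I*√10/8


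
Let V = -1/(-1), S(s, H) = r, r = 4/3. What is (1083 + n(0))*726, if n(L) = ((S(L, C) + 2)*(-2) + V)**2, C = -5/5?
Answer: 2428712/3 ≈ 8.0957e+5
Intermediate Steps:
r = 4/3 (r = 4*(1/3) = 4/3 ≈ 1.3333)
C = -1 (C = -5*1/5 = -1)
S(s, H) = 4/3
V = 1 (V = -1*(-1) = 1)
n(L) = 289/9 (n(L) = ((4/3 + 2)*(-2) + 1)**2 = ((10/3)*(-2) + 1)**2 = (-20/3 + 1)**2 = (-17/3)**2 = 289/9)
(1083 + n(0))*726 = (1083 + 289/9)*726 = (10036/9)*726 = 2428712/3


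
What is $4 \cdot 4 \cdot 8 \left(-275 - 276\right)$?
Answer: $-70528$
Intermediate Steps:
$4 \cdot 4 \cdot 8 \left(-275 - 276\right) = 16 \cdot 8 \left(-551\right) = 128 \left(-551\right) = -70528$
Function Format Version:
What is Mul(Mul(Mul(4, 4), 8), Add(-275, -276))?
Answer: -70528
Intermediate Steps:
Mul(Mul(Mul(4, 4), 8), Add(-275, -276)) = Mul(Mul(16, 8), -551) = Mul(128, -551) = -70528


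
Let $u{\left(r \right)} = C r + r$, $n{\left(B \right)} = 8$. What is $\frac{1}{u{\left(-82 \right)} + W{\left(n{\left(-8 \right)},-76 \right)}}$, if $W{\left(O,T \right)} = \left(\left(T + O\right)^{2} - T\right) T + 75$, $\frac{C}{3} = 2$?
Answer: $- \frac{1}{357699} \approx -2.7956 \cdot 10^{-6}$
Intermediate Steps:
$C = 6$ ($C = 3 \cdot 2 = 6$)
$u{\left(r \right)} = 7 r$ ($u{\left(r \right)} = 6 r + r = 7 r$)
$W{\left(O,T \right)} = 75 + T \left(\left(O + T\right)^{2} - T\right)$ ($W{\left(O,T \right)} = \left(\left(O + T\right)^{2} - T\right) T + 75 = T \left(\left(O + T\right)^{2} - T\right) + 75 = 75 + T \left(\left(O + T\right)^{2} - T\right)$)
$\frac{1}{u{\left(-82 \right)} + W{\left(n{\left(-8 \right)},-76 \right)}} = \frac{1}{7 \left(-82\right) - \left(5701 + 76 \left(8 - 76\right)^{2}\right)} = \frac{1}{-574 - \left(5701 + 351424\right)} = \frac{1}{-574 - 357125} = \frac{1}{-357699} = - \frac{1}{357699}$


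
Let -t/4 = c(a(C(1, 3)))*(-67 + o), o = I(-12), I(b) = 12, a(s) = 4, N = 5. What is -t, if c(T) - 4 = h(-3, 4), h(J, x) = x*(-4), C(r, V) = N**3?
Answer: 2640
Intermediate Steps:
C(r, V) = 125 (C(r, V) = 5**3 = 125)
o = 12
h(J, x) = -4*x
c(T) = -12 (c(T) = 4 - 4*4 = 4 - 16 = -12)
t = -2640 (t = -(-48)*(-67 + 12) = -(-48)*(-55) = -4*660 = -2640)
-t = -1*(-2640) = 2640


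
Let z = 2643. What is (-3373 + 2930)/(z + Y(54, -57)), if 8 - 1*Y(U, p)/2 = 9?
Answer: -443/2641 ≈ -0.16774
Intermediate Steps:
Y(U, p) = -2 (Y(U, p) = 16 - 2*9 = 16 - 18 = -2)
(-3373 + 2930)/(z + Y(54, -57)) = (-3373 + 2930)/(2643 - 2) = -443/2641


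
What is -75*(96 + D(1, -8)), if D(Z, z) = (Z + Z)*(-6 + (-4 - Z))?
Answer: -5550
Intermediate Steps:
D(Z, z) = 2*Z*(-10 - Z) (D(Z, z) = (2*Z)*(-10 - Z) = 2*Z*(-10 - Z))
-75*(96 + D(1, -8)) = -75*(96 - 2*1*(10 + 1)) = -75*(96 - 2*1*11) = -75*(96 - 22) = -75*74 = -5550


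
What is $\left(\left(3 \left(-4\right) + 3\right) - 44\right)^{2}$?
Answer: $2809$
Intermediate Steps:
$\left(\left(3 \left(-4\right) + 3\right) - 44\right)^{2} = \left(\left(-12 + 3\right) - 44\right)^{2} = \left(-9 - 44\right)^{2} = \left(-53\right)^{2} = 2809$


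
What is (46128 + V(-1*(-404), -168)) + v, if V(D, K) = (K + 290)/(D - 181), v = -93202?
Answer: -10497380/223 ≈ -47073.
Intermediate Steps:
V(D, K) = (290 + K)/(-181 + D)
(46128 + V(-1*(-404), -168)) + v = (46128 + (290 - 168)/(-181 - 1*(-404))) - 93202 = (46128 + 122/(-181 + 404)) - 93202 = (46128 + 122/223) - 93202 = 10286666/223 - 93202 = -10497380/223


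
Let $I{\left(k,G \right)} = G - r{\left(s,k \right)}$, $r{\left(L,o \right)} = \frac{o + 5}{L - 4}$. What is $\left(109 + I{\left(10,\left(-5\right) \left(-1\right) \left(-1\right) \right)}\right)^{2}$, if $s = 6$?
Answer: $\frac{37249}{4} \approx 9312.3$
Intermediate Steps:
$r{\left(L,o \right)} = \frac{5 + o}{-4 + L}$
$I{\left(k,G \right)} = - \frac{5}{2} + G - \frac{k}{2}$ ($I{\left(k,G \right)} = G - \frac{5 + k}{-4 + 6} = G - \frac{5 + k}{2} = G - \left(\frac{5}{2} + \frac{k}{2}\right) = - \frac{5}{2} + G - \frac{k}{2}$)
$\left(109 + I{\left(10,\left(-5\right) \left(-1\right) \left(-1\right) \right)}\right)^{2} = \left(109 - \left(\frac{15}{2} - \left(-5\right) \left(-1\right) \left(-1\right)\right)\right)^{2} = \left(109 - \frac{25}{2}\right)^{2} = \left(\frac{193}{2}\right)^{2} = \frac{37249}{4}$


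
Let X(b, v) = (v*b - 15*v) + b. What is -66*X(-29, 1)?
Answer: 4818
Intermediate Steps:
X(b, v) = b - 15*v + b*v (X(b, v) = (b*v - 15*v) + b = (-15*v + b*v) + b = b - 15*v + b*v)
-66*X(-29, 1) = -66*(-29 - 15*1 - 29*1) = -66*(-29 - 15 - 29) = -66*(-73) = 4818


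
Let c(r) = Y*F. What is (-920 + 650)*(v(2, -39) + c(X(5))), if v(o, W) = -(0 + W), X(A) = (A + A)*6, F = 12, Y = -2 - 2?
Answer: 2430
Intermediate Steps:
Y = -4
X(A) = 12*A (X(A) = (2*A)*6 = 12*A)
c(r) = -48 (c(r) = -4*12 = -48)
v(o, W) = -W
(-920 + 650)*(v(2, -39) + c(X(5))) = (-920 + 650)*(-1*(-39) - 48) = -270*(39 - 48) = -270*(-9) = 2430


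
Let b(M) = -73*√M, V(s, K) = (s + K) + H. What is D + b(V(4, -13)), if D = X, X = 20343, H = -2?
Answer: 20343 - 73*I*√11 ≈ 20343.0 - 242.11*I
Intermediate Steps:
V(s, K) = -2 + K + s (V(s, K) = (s + K) - 2 = (K + s) - 2 = -2 + K + s)
D = 20343
D + b(V(4, -13)) = 20343 - 73*√(-2 - 13 + 4) = 20343 - 73*I*√11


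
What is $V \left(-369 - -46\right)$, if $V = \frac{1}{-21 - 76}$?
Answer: $\frac{323}{97} \approx 3.3299$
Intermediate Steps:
$V = - \frac{1}{97}$ ($V = \frac{1}{-97} = - \frac{1}{97} \approx -0.010309$)
$V \left(-369 - -46\right) = - \frac{-369 - -46}{97} = - \frac{-369 + 46}{97} = \left(- \frac{1}{97}\right) \left(-323\right) = \frac{323}{97}$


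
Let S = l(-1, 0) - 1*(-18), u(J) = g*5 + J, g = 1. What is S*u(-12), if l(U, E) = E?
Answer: -126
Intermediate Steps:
u(J) = 5 + J (u(J) = 1*5 + J = 5 + J)
S = 18 (S = 0 - 1*(-18) = 0 + 18 = 18)
S*u(-12) = 18*(5 - 12) = 18*(-7) = -126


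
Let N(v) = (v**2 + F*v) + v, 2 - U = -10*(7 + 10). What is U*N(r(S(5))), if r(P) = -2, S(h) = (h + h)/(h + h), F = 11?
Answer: -3440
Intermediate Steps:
S(h) = 1 (S(h) = (2*h)/((2*h)) = (2*h)*(1/(2*h)) = 1)
U = 172 (U = 2 - (-10)*(7 + 10) = 2 - (-10)*17 = 2 - 1*(-170) = 2 + 170 = 172)
N(v) = v**2 + 12*v (N(v) = (v**2 + 11*v) + v = v**2 + 12*v)
U*N(r(S(5))) = 172*(-2*(12 - 2)) = 172*(-2*10) = 172*(-20) = -3440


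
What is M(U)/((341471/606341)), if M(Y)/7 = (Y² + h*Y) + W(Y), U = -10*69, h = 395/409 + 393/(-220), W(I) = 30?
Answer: 18205502184226791/3072556058 ≈ 5.9252e+6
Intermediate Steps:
h = -73837/89980 (h = 395*(1/409) + 393*(-1/220) = 395/409 - 393/220 = -73837/89980 ≈ -0.82059)
U = -690
M(Y) = 210 + 7*Y² - 516859*Y/89980 (M(Y) = 7*((Y² - 73837*Y/89980) + 30) = 7*(30 + Y² - 73837*Y/89980) = 210 + 7*Y² - 516859*Y/89980)
M(U)/((341471/606341)) = (210 + 7*(-690)² - 516859/89980*(-690))/((341471/606341)) = (210 + 7*476100 + 35663271/8998)/((341471*(1/606341))) = (210 + 3332700 + 35663271/8998)/(341471/606341) = (30025187451/8998)*(606341/341471) = 18205502184226791/3072556058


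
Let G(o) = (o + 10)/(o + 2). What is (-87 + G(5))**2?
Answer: 352836/49 ≈ 7200.7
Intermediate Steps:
G(o) = (10 + o)/(2 + o)
(-87 + G(5))**2 = (-87 + (10 + 5)/(2 + 5))**2 = (-87 + 15/7)**2 = (-594/7)**2 = 352836/49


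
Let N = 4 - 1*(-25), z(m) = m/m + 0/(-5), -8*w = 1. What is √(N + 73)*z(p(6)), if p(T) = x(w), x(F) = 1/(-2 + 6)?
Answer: √102 ≈ 10.100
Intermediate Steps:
w = -⅛ (w = -⅛*1 = -⅛ ≈ -0.12500)
x(F) = ¼ (x(F) = 1/4 = ¼)
p(T) = ¼
z(m) = 1 (z(m) = 1 + 0*(-⅕) = 1 + 0 = 1)
N = 29 (N = 4 + 25 = 29)
√(N + 73)*z(p(6)) = √(29 + 73)*1 = √102*1 = √102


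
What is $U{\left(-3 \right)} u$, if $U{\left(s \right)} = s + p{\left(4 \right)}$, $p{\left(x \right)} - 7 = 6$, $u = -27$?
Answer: $-270$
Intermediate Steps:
$p{\left(x \right)} = 13$ ($p{\left(x \right)} = 7 + 6 = 13$)
$U{\left(s \right)} = 13 + s$ ($U{\left(s \right)} = s + 13 = 13 + s$)
$U{\left(-3 \right)} u = \left(13 - 3\right) \left(-27\right) = 10 \left(-27\right) = -270$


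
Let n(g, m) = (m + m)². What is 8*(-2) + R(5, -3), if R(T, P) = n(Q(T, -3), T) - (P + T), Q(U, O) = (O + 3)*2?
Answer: 82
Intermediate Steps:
Q(U, O) = 6 + 2*O (Q(U, O) = (3 + O)*2 = 6 + 2*O)
n(g, m) = 4*m² (n(g, m) = (2*m)² = 4*m²)
R(T, P) = -P - T + 4*T² (R(T, P) = 4*T² - (P + T) = 4*T² + (-P - T) = -P - T + 4*T²)
8*(-2) + R(5, -3) = 8*(-2) + (-1*(-3) - 1*5 + 4*5²) = -16 + (3 - 5 + 4*25) = -16 + (3 - 5 + 100) = -16 + 98 = 82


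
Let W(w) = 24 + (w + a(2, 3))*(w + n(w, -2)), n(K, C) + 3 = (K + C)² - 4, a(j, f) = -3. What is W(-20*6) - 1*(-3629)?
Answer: -1811458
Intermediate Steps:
n(K, C) = -7 + (C + K)² (n(K, C) = -3 + ((K + C)² - 4) = -3 + ((C + K)² - 4) = -3 + (-4 + (C + K)²) = -7 + (C + K)²)
W(w) = 24 + (-3 + w)*(-7 + w + (-2 + w)²) (W(w) = 24 + (w - 3)*(w + (-7 + (-2 + w)²)) = 24 + (-3 + w)*(-7 + w + (-2 + w)²))
W(-20*6) - 1*(-3629) = (33 + (-20*6)³ - 6*(-20*6)² + 6*(-20*6)) - 1*(-3629) = (33 + (-120)³ - 6*(-120)² + 6*(-120)) + 3629 = (33 - 1728000 - 6*14400 - 720) + 3629 = (33 - 1728000 - 86400 - 720) + 3629 = -1815087 + 3629 = -1811458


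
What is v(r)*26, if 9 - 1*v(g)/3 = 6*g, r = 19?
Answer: -8190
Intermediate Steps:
v(g) = 27 - 18*g
v(r)*26 = (27 - 18*19)*26 = (27 - 342)*26 = -315*26 = -8190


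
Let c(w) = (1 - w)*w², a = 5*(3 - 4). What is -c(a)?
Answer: -150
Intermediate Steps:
a = -5 (a = 5*(-1) = -5)
c(w) = w²*(1 - w)
-c(a) = -(-5)²*(1 - 1*(-5)) = -25*(1 + 5) = -25*6 = -1*150 = -150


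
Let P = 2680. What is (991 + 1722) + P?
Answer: 5393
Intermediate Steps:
(991 + 1722) + P = (991 + 1722) + 2680 = 2713 + 2680 = 5393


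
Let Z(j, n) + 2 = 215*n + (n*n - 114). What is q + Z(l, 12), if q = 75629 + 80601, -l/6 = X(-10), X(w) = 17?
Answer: 158838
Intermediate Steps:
l = -102 (l = -6*17 = -102)
Z(j, n) = -116 + n² + 215*n (Z(j, n) = -2 + (215*n + (n*n - 114)) = -2 + (215*n + (n² - 114)) = -2 + (215*n + (-114 + n²)) = -2 + (-114 + n² + 215*n) = -116 + n² + 215*n)
q = 156230
q + Z(l, 12) = 156230 + (-116 + 12² + 215*12) = 156230 + (-116 + 144 + 2580) = 156230 + 2608 = 158838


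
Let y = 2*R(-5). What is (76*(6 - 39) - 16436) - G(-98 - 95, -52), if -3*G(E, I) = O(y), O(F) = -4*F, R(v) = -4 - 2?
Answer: -18928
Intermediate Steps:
R(v) = -6
y = -12 (y = 2*(-6) = -12)
G(E, I) = -16 (G(E, I) = -(-4)*(-12)/3 = -1/3*48 = -16)
(76*(6 - 39) - 16436) - G(-98 - 95, -52) = (76*(6 - 39) - 16436) - 1*(-16) = (76*(-33) - 16436) + 16 = (-2508 - 16436) + 16 = -18944 + 16 = -18928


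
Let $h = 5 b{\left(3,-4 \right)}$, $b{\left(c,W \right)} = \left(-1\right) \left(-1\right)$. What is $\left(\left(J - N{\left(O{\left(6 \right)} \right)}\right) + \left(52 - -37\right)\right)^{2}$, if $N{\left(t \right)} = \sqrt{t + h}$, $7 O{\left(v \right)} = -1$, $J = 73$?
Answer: $\frac{\left(1134 - \sqrt{238}\right)^{2}}{49} \approx 25535.0$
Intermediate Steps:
$O{\left(v \right)} = - \frac{1}{7}$ ($O{\left(v \right)} = \frac{1}{7} \left(-1\right) = - \frac{1}{7}$)
$b{\left(c,W \right)} = 1$
$h = 5$ ($h = 5 \cdot 1 = 5$)
$N{\left(t \right)} = \sqrt{5 + t}$ ($N{\left(t \right)} = \sqrt{t + 5} = \sqrt{5 + t}$)
$\left(\left(J - N{\left(O{\left(6 \right)} \right)}\right) + \left(52 - -37\right)\right)^{2} = \left(\left(73 - \sqrt{5 - \frac{1}{7}}\right) + \left(52 - -37\right)\right)^{2} = \left(\left(73 - \sqrt{\frac{34}{7}}\right) + \left(52 + 37\right)\right)^{2} = \left(\left(73 - \frac{\sqrt{238}}{7}\right) + 89\right)^{2} = \left(162 - \frac{\sqrt{238}}{7}\right)^{2}$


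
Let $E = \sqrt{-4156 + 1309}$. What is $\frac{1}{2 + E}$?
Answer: $\frac{2}{2851} - \frac{i \sqrt{2847}}{2851} \approx 0.00070151 - 0.018715 i$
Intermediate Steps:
$E = i \sqrt{2847}$ ($E = \sqrt{-2847} = i \sqrt{2847} \approx 53.357 i$)
$\frac{1}{2 + E} = \frac{1}{2 + i \sqrt{2847}}$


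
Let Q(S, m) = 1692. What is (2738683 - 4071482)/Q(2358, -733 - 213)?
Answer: -1332799/1692 ≈ -787.71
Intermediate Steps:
(2738683 - 4071482)/Q(2358, -733 - 213) = (2738683 - 4071482)/1692 = -1332799*1/1692 = -1332799/1692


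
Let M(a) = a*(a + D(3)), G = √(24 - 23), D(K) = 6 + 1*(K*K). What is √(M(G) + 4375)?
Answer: √4391 ≈ 66.265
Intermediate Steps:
D(K) = 6 + K² (D(K) = 6 + 1*K² = 6 + K²)
G = 1 (G = √1 = 1)
M(a) = a*(15 + a) (M(a) = a*(a + (6 + 3²)) = a*(a + (6 + 9)) = a*(a + 15) = a*(15 + a))
√(M(G) + 4375) = √(1*(15 + 1) + 4375) = √(1*16 + 4375) = √(16 + 4375) = √4391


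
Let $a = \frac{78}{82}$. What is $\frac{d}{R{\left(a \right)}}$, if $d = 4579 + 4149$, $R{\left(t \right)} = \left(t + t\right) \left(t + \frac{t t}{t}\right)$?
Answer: $\frac{3667942}{1521} \approx 2411.5$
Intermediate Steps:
$a = \frac{39}{41}$ ($a = 78 \cdot \frac{1}{82} = \frac{39}{41} \approx 0.95122$)
$R{\left(t \right)} = 4 t^{2}$ ($R{\left(t \right)} = 2 t \left(t + \frac{t^{2}}{t}\right) = 2 t \left(t + t\right) = 2 t 2 t = 4 t^{2}$)
$d = 8728$
$\frac{d}{R{\left(a \right)}} = \frac{8728}{4 \left(\frac{39}{41}\right)^{2}} = \frac{8728}{4 \cdot \frac{1521}{1681}} = \frac{8728}{\frac{6084}{1681}} = 8728 \cdot \frac{1681}{6084} = \frac{3667942}{1521}$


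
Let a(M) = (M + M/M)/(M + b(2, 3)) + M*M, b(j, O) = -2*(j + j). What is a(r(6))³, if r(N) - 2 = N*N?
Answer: 3019075737677/1000 ≈ 3.0191e+9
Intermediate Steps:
r(N) = 2 + N² (r(N) = 2 + N*N = 2 + N²)
b(j, O) = -4*j
a(M) = M² + (1 + M)/(-8 + M) (a(M) = (M + M/M)/(M - 4*2) + M*M = (M + 1)/(M - 8) + M² = (1 + M)/(-8 + M) + M² = M² + (1 + M)/(-8 + M))
a(r(6))³ = ((1 + (2 + 6²) + (2 + 6²)³ - 8*(2 + 6²)²)/(-8 + (2 + 6²)))³ = ((1 + (2 + 36) + (2 + 36)³ - 8*(2 + 36)²)/(-8 + (2 + 36)))³ = ((1 + 38 + 38³ - 8*38²)/(-8 + 38))³ = ((1 + 38 + 54872 - 8*1444)/30)³ = ((1 + 38 + 54872 - 11552)/30)³ = ((1/30)*43359)³ = (14453/10)³ = 3019075737677/1000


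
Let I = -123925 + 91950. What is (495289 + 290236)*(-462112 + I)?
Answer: -388117690675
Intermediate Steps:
I = -31975
(495289 + 290236)*(-462112 + I) = (495289 + 290236)*(-462112 - 31975) = 785525*(-494087) = -388117690675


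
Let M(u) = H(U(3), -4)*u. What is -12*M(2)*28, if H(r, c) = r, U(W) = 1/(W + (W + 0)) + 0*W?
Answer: -112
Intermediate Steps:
U(W) = 1/(2*W) (U(W) = 1/(W + W) + 0 = 1/(2*W) + 0 = 1/(2*W))
M(u) = u/6 (M(u) = ((½)/3)*u = ((½)*(⅓))*u = u/6)
-12*M(2)*28 = -2*2*28 = -12*⅓*28 = -4*28 = -112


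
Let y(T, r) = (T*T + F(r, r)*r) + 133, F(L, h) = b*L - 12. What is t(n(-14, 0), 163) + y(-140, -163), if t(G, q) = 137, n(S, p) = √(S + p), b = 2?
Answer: 74964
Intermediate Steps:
F(L, h) = -12 + 2*L (F(L, h) = 2*L - 12 = -12 + 2*L)
y(T, r) = 133 + T² + r*(-12 + 2*r) (y(T, r) = (T*T + (-12 + 2*r)*r) + 133 = (T² + r*(-12 + 2*r)) + 133 = 133 + T² + r*(-12 + 2*r))
t(n(-14, 0), 163) + y(-140, -163) = 137 + (133 + (-140)² + 2*(-163)*(-6 - 163)) = 137 + (133 + 19600 + 2*(-163)*(-169)) = 137 + (133 + 19600 + 55094) = 137 + 74827 = 74964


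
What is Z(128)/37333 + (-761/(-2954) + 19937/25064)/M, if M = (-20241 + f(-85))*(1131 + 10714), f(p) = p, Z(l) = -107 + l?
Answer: 187168940197466627/332744398960823311280 ≈ 0.00056250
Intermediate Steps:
M = -240761470 (M = (-20241 - 85)*(1131 + 10714) = -20326*11845 = -240761470)
Z(128)/37333 + (-761/(-2954) + 19937/25064)/M = (-107 + 128)/37333 + (-761/(-2954) + 19937/25064)/(-240761470) = 21*(1/37333) + (-761*(-1/2954) + 19937*(1/25064))*(-1/240761470) = 21/37333 + (761/2954 + 19937/25064)*(-1/240761470) = 21/37333 + (38983801/37019528)*(-1/240761470) = 21/37333 - 38983801/8912875979986160 = 187168940197466627/332744398960823311280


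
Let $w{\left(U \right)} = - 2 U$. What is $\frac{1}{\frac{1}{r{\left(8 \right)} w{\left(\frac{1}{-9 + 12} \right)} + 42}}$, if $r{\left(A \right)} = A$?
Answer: $\frac{110}{3} \approx 36.667$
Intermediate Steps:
$\frac{1}{\frac{1}{r{\left(8 \right)} w{\left(\frac{1}{-9 + 12} \right)} + 42}} = \frac{1}{\frac{1}{8 \left(- \frac{2}{-9 + 12}\right) + 42}} = \frac{1}{\frac{1}{8 \left(- \frac{2}{3}\right) + 42}} = \frac{1}{\frac{1}{- \frac{16}{3} + 42}} = \frac{1}{\frac{1}{\frac{110}{3}}} = \frac{1}{\frac{3}{110}} = \frac{110}{3}$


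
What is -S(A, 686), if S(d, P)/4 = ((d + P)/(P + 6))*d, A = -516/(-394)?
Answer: -34933200/6713957 ≈ -5.2031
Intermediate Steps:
A = 258/197 (A = -516*(-1/394) = 258/197 ≈ 1.3096)
S(d, P) = 4*d*(P + d)/(6 + P) (S(d, P) = 4*(((d + P)/(P + 6))*d) = 4*(((P + d)/(6 + P))*d) = 4*(d*(P + d)/(6 + P)) = 4*d*(P + d)/(6 + P))
-S(A, 686) = -4*258*(686 + 258/197)/(197*(6 + 686)) = -4*258*135400/(197*692*197) = -1*34933200/6713957 = -34933200/6713957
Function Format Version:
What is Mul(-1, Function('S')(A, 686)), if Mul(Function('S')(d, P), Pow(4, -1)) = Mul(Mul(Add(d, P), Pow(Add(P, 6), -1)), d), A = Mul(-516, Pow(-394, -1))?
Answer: Rational(-34933200, 6713957) ≈ -5.2031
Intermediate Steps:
A = Rational(258, 197) (A = Mul(-516, Rational(-1, 394)) = Rational(258, 197) ≈ 1.3096)
Function('S')(d, P) = Mul(4, d, Pow(Add(6, P), -1), Add(P, d)) (Function('S')(d, P) = Mul(4, Mul(Mul(Add(d, P), Pow(Add(P, 6), -1)), d)) = Mul(4, Mul(Mul(Add(P, d), Pow(Add(6, P), -1)), d)) = Mul(4, Mul(Mul(Pow(Add(6, P), -1), Add(P, d)), d)) = Mul(4, Mul(d, Pow(Add(6, P), -1), Add(P, d))) = Mul(4, d, Pow(Add(6, P), -1), Add(P, d)))
Mul(-1, Function('S')(A, 686)) = Mul(-1, Mul(4, Rational(258, 197), Pow(Add(6, 686), -1), Add(686, Rational(258, 197)))) = Mul(-1, Mul(4, Rational(258, 197), Pow(692, -1), Rational(135400, 197))) = Mul(-1, Mul(4, Rational(258, 197), Rational(1, 692), Rational(135400, 197))) = Mul(-1, Rational(34933200, 6713957)) = Rational(-34933200, 6713957)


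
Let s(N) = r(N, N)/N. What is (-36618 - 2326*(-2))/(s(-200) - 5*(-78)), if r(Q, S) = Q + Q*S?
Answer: -31966/191 ≈ -167.36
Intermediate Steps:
s(N) = 1 + N (s(N) = (N*(1 + N))/N = 1 + N)
(-36618 - 2326*(-2))/(s(-200) - 5*(-78)) = (-36618 - 2326*(-2))/((1 - 200) - 5*(-78)) = (-36618 + 4652)/(-199 + 390) = -31966/191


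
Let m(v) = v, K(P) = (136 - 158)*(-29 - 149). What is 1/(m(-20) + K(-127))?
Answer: 1/3896 ≈ 0.00025667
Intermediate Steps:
K(P) = 3916 (K(P) = -22*(-178) = 3916)
1/(m(-20) + K(-127)) = 1/(-20 + 3916) = 1/3896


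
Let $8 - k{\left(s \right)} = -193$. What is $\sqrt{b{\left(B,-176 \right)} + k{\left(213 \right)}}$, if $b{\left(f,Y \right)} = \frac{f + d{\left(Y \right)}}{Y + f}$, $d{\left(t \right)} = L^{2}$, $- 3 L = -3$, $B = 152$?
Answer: $\frac{3 \sqrt{346}}{4} \approx 13.951$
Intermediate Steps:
$L = 1$ ($L = \left(- \frac{1}{3}\right) \left(-3\right) = 1$)
$k{\left(s \right)} = 201$ ($k{\left(s \right)} = 8 - -193 = 8 + 193 = 201$)
$d{\left(t \right)} = 1$ ($d{\left(t \right)} = 1^{2} = 1$)
$b{\left(f,Y \right)} = \frac{1 + f}{Y + f}$ ($b{\left(f,Y \right)} = \frac{f + 1}{Y + f} = \frac{1 + f}{Y + f}$)
$\sqrt{b{\left(B,-176 \right)} + k{\left(213 \right)}} = \sqrt{\frac{1 + 152}{-176 + 152} + 201} = \sqrt{\frac{1}{-24} \cdot 153 + 201} = \sqrt{\left(- \frac{1}{24}\right) 153 + 201} = \sqrt{- \frac{51}{8} + 201} = \sqrt{\frac{1557}{8}} = \frac{3 \sqrt{346}}{4}$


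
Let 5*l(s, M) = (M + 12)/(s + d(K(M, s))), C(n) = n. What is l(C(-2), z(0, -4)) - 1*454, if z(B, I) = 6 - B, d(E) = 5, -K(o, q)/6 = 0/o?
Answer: -2264/5 ≈ -452.80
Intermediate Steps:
K(o, q) = 0 (K(o, q) = -0/o = -6*0 = 0)
l(s, M) = (12 + M)/(5*(5 + s)) (l(s, M) = ((M + 12)/(s + 5))/5 = ((12 + M)/(5 + s))/5 = (12 + M)/(5*(5 + s)))
l(C(-2), z(0, -4)) - 1*454 = (12 + (6 - 1*0))/(5*(5 - 2)) - 1*454 = (⅕)*(12 + (6 + 0))/3 - 454 = (⅕)*(⅓)*(12 + 6) - 454 = (⅕)*(⅓)*18 - 454 = 6/5 - 454 = -2264/5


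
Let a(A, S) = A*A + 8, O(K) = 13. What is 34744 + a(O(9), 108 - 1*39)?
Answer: 34921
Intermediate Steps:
a(A, S) = 8 + A² (a(A, S) = A² + 8 = 8 + A²)
34744 + a(O(9), 108 - 1*39) = 34744 + (8 + 13²) = 34744 + (8 + 169) = 34744 + 177 = 34921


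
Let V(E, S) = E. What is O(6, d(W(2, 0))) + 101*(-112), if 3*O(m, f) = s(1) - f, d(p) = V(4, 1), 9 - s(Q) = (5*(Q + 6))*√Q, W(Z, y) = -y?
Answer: -11322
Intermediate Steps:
s(Q) = 9 - √Q*(30 + 5*Q) (s(Q) = 9 - 5*(Q + 6)*√Q = 9 - 5*(6 + Q)*√Q = 9 - (30 + 5*Q)*√Q = 9 - √Q*(30 + 5*Q))
d(p) = 4
O(m, f) = -26/3 - f/3 (O(m, f) = ((9 - 30*√1 - 5*1^(3/2)) - f)/3 = ((9 - 30*1 - 5*1) - f)/3 = ((9 - 30 - 5) - f)/3 = (-26 - f)/3 = -26/3 - f/3)
O(6, d(W(2, 0))) + 101*(-112) = (-26/3 - ⅓*4) + 101*(-112) = (-26/3 - 4/3) - 11312 = -10 - 11312 = -11322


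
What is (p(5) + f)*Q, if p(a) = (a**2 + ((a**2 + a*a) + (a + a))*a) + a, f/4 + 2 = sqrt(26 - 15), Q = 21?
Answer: 6762 + 84*sqrt(11) ≈ 7040.6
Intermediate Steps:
f = -8 + 4*sqrt(11) (f = -8 + 4*sqrt(26 - 15) = -8 + 4*sqrt(11) ≈ 5.2665)
p(a) = a + a**2 + a*(2*a + 2*a**2) (p(a) = (a**2 + ((a**2 + a**2) + 2*a)*a) + a = (a**2 + (2*a**2 + 2*a)*a) + a = (a**2 + (2*a + 2*a**2)*a) + a = (a**2 + a*(2*a + 2*a**2)) + a = a + a**2 + a*(2*a + 2*a**2))
(p(5) + f)*Q = (5*(1 + 2*5**2 + 3*5) + (-8 + 4*sqrt(11)))*21 = (5*(1 + 2*25 + 15) + (-8 + 4*sqrt(11)))*21 = (5*(1 + 50 + 15) + (-8 + 4*sqrt(11)))*21 = (5*66 + (-8 + 4*sqrt(11)))*21 = (330 + (-8 + 4*sqrt(11)))*21 = (322 + 4*sqrt(11))*21 = 6762 + 84*sqrt(11)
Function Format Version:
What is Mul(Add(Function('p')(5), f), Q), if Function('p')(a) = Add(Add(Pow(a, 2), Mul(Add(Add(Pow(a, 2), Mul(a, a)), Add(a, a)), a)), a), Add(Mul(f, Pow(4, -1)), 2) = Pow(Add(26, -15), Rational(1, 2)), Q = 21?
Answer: Add(6762, Mul(84, Pow(11, Rational(1, 2)))) ≈ 7040.6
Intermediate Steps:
f = Add(-8, Mul(4, Pow(11, Rational(1, 2)))) (f = Add(-8, Mul(4, Pow(Add(26, -15), Rational(1, 2)))) = Add(-8, Mul(4, Pow(11, Rational(1, 2)))) ≈ 5.2665)
Function('p')(a) = Add(a, Pow(a, 2), Mul(a, Add(Mul(2, a), Mul(2, Pow(a, 2))))) (Function('p')(a) = Add(Add(Pow(a, 2), Mul(Add(Add(Pow(a, 2), Pow(a, 2)), Mul(2, a)), a)), a) = Add(Add(Pow(a, 2), Mul(Add(Mul(2, Pow(a, 2)), Mul(2, a)), a)), a) = Add(Add(Pow(a, 2), Mul(Add(Mul(2, a), Mul(2, Pow(a, 2))), a)), a) = Add(Add(Pow(a, 2), Mul(a, Add(Mul(2, a), Mul(2, Pow(a, 2))))), a) = Add(a, Pow(a, 2), Mul(a, Add(Mul(2, a), Mul(2, Pow(a, 2))))))
Mul(Add(Function('p')(5), f), Q) = Mul(Add(Mul(5, Add(1, Mul(2, Pow(5, 2)), Mul(3, 5))), Add(-8, Mul(4, Pow(11, Rational(1, 2))))), 21) = Mul(Add(Mul(5, Add(1, Mul(2, 25), 15)), Add(-8, Mul(4, Pow(11, Rational(1, 2))))), 21) = Mul(Add(Mul(5, Add(1, 50, 15)), Add(-8, Mul(4, Pow(11, Rational(1, 2))))), 21) = Mul(Add(Mul(5, 66), Add(-8, Mul(4, Pow(11, Rational(1, 2))))), 21) = Mul(Add(330, Add(-8, Mul(4, Pow(11, Rational(1, 2))))), 21) = Mul(Add(322, Mul(4, Pow(11, Rational(1, 2)))), 21) = Add(6762, Mul(84, Pow(11, Rational(1, 2))))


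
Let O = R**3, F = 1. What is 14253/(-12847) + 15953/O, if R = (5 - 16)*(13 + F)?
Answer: -7465809569/6702947944 ≈ -1.1138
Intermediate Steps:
R = -154 (R = (5 - 16)*(13 + 1) = -11*14 = -154)
O = -3652264 (O = (-154)**3 = -3652264)
14253/(-12847) + 15953/O = 14253/(-12847) + 15953/(-3652264) = 14253*(-1/12847) + 15953*(-1/3652264) = -14253/12847 - 2279/521752 = -7465809569/6702947944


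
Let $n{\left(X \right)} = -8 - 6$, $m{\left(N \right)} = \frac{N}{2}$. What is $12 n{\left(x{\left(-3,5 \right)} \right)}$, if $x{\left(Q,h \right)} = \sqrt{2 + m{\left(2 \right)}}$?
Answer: $-168$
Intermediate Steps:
$m{\left(N \right)} = \frac{N}{2}$ ($m{\left(N \right)} = N \frac{1}{2} = \frac{N}{2}$)
$x{\left(Q,h \right)} = \sqrt{3}$ ($x{\left(Q,h \right)} = \sqrt{2 + \frac{1}{2} \cdot 2} = \sqrt{2 + 1} = \sqrt{3}$)
$n{\left(X \right)} = -14$
$12 n{\left(x{\left(-3,5 \right)} \right)} = 12 \left(-14\right) = -168$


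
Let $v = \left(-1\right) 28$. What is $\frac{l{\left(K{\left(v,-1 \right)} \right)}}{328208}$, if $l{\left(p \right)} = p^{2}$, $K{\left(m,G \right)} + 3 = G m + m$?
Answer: $\frac{9}{328208} \approx 2.7422 \cdot 10^{-5}$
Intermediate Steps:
$v = -28$
$K{\left(m,G \right)} = -3 + m + G m$ ($K{\left(m,G \right)} = -3 + \left(G m + m\right) = -3 + \left(m + G m\right) = -3 + m + G m$)
$\frac{l{\left(K{\left(v,-1 \right)} \right)}}{328208} = \frac{\left(-3 - 28 - -28\right)^{2}}{328208} = \left(-3 - 28 + 28\right)^{2} \cdot \frac{1}{328208} = \left(-3\right)^{2} \cdot \frac{1}{328208} = 9 \cdot \frac{1}{328208} = \frac{9}{328208}$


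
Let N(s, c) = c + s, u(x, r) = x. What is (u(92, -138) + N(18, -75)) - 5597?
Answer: -5562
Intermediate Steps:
(u(92, -138) + N(18, -75)) - 5597 = (92 + (-75 + 18)) - 5597 = (92 - 57) - 5597 = 35 - 5597 = -5562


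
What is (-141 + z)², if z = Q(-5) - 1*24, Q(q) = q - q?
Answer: 27225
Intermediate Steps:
Q(q) = 0
z = -24 (z = 0 - 1*24 = 0 - 24 = -24)
(-141 + z)² = (-141 - 24)² = (-165)² = 27225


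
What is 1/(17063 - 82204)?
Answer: -1/65141 ≈ -1.5351e-5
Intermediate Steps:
1/(17063 - 82204) = 1/(-65141) = -1/65141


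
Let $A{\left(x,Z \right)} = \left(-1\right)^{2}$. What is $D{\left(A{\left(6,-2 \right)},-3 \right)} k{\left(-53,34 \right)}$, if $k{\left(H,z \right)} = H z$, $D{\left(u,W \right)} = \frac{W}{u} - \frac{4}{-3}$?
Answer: $\frac{9010}{3} \approx 3003.3$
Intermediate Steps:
$A{\left(x,Z \right)} = 1$
$D{\left(u,W \right)} = \frac{4}{3} + \frac{W}{u}$ ($D{\left(u,W \right)} = \frac{W}{u} - - \frac{4}{3} = \frac{W}{u} + \frac{4}{3} = \frac{4}{3} + \frac{W}{u}$)
$D{\left(A{\left(6,-2 \right)},-3 \right)} k{\left(-53,34 \right)} = \left(\frac{4}{3} - \frac{3}{1}\right) \left(\left(-53\right) 34\right) = \left(\frac{4}{3} - 3\right) \left(-1802\right) = \left(- \frac{5}{3}\right) \left(-1802\right) = \frac{9010}{3}$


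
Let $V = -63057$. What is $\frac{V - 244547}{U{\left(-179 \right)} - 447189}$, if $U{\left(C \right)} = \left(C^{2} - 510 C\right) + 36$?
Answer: $\frac{153802}{161911} \approx 0.94992$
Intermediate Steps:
$U{\left(C \right)} = 36 + C^{2} - 510 C$
$\frac{V - 244547}{U{\left(-179 \right)} - 447189} = \frac{-63057 - 244547}{\left(36 + \left(-179\right)^{2} - -91290\right) - 447189} = - \frac{307604}{\left(36 + 32041 + 91290\right) - 447189} = - \frac{307604}{123367 - 447189} = - \frac{307604}{-323822} = \left(-307604\right) \left(- \frac{1}{323822}\right) = \frac{153802}{161911}$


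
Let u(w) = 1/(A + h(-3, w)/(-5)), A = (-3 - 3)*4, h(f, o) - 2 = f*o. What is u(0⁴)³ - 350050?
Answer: -635637592525/1815848 ≈ -3.5005e+5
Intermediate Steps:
h(f, o) = 2 + f*o
A = -24 (A = -6*4 = -24)
u(w) = 1/(-122/5 + 3*w/5) (u(w) = 1/(-24 + (2 - 3*w)/(-5)) = 1/(-24 + (2 - 3*w)*(-⅕)) = 1/(-24 + (-⅖ + 3*w/5)) = 1/(-122/5 + 3*w/5))
u(0⁴)³ - 350050 = (5/(-122 + 3*0⁴))³ - 350050 = (5/(-122 + 3*0))³ - 350050 = (5/(-122 + 0))³ - 350050 = (5/(-122))³ - 350050 = (5*(-1/122))³ - 350050 = (-5/122)³ - 350050 = -125/1815848 - 350050 = -635637592525/1815848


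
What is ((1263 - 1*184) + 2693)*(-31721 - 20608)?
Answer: -197384988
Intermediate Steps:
((1263 - 1*184) + 2693)*(-31721 - 20608) = ((1263 - 184) + 2693)*(-52329) = (1079 + 2693)*(-52329) = 3772*(-52329) = -197384988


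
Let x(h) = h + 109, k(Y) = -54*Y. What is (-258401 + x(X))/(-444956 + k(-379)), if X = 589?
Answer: 15159/24970 ≈ 0.60709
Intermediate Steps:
x(h) = 109 + h
(-258401 + x(X))/(-444956 + k(-379)) = (-258401 + (109 + 589))/(-444956 - 54*(-379)) = (-258401 + 698)/(-444956 + 20466) = -257703/(-424490) = -257703*(-1/424490) = 15159/24970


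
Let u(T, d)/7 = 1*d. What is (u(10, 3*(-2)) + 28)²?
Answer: 196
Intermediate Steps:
u(T, d) = 7*d (u(T, d) = 7*(1*d) = 7*d)
(u(10, 3*(-2)) + 28)² = (7*(3*(-2)) + 28)² = (7*(-6) + 28)² = (-42 + 28)² = (-14)² = 196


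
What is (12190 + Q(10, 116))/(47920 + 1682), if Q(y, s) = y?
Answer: 6100/24801 ≈ 0.24596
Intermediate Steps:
(12190 + Q(10, 116))/(47920 + 1682) = (12190 + 10)/(47920 + 1682) = 12200/49602 = 12200*(1/49602) = 6100/24801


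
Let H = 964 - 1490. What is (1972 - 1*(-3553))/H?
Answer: -5525/526 ≈ -10.504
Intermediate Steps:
H = -526
(1972 - 1*(-3553))/H = (1972 - 1*(-3553))/(-526) = (1972 + 3553)*(-1/526) = 5525*(-1/526) = -5525/526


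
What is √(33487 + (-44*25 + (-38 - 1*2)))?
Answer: √32347 ≈ 179.85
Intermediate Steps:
√(33487 + (-44*25 + (-38 - 1*2))) = √(33487 + (-1100 + (-38 - 2))) = √(33487 + (-1100 - 40)) = √(33487 - 1140) = √32347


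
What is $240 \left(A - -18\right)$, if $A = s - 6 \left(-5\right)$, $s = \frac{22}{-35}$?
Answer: $\frac{79584}{7} \approx 11369.0$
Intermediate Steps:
$s = - \frac{22}{35}$ ($s = 22 \left(- \frac{1}{35}\right) = - \frac{22}{35} \approx -0.62857$)
$A = \frac{1028}{35}$ ($A = - \frac{22}{35} - 6 \left(-5\right) = - \frac{22}{35} - -30 = - \frac{22}{35} + 30 = \frac{1028}{35} \approx 29.371$)
$240 \left(A - -18\right) = 240 \left(\frac{1028}{35} - -18\right) = 240 \left(\frac{1028}{35} + 18\right) = 240 \cdot \frac{1658}{35} = \frac{79584}{7}$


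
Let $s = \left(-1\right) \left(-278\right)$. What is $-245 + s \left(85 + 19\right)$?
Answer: $28667$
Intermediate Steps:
$s = 278$
$-245 + s \left(85 + 19\right) = -245 + 278 \left(85 + 19\right) = -245 + 278 \cdot 104 = -245 + 28912 = 28667$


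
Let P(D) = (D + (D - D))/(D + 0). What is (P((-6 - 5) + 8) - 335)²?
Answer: 111556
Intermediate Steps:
P(D) = 1 (P(D) = (D + 0)/D = D/D = 1)
(P((-6 - 5) + 8) - 335)² = (1 - 335)² = (-334)² = 111556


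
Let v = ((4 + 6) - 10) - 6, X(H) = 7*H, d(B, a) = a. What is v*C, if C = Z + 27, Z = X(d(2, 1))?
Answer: -204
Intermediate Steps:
Z = 7 (Z = 7*1 = 7)
C = 34 (C = 7 + 27 = 34)
v = -6 (v = (10 - 10) - 6 = 0 - 6 = -6)
v*C = -6*34 = -204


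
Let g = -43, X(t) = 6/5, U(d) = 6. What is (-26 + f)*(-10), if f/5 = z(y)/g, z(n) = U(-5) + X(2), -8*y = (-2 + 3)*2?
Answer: 11540/43 ≈ 268.37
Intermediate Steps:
X(t) = 6/5 (X(t) = 6*(⅕) = 6/5)
y = -¼ (y = -(-2 + 3)*2/8 = -2/8 = -⅛*2 = -¼ ≈ -0.25000)
z(n) = 36/5 (z(n) = 6 + 6/5 = 36/5)
f = -36/43 (f = 5*((36/5)/(-43)) = 5*((36/5)*(-1/43)) = 5*(-36/215) = -36/43 ≈ -0.83721)
(-26 + f)*(-10) = (-26 - 36/43)*(-10) = -1154/43*(-10) = 11540/43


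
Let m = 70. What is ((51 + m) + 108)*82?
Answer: 18778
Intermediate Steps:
((51 + m) + 108)*82 = ((51 + 70) + 108)*82 = (121 + 108)*82 = 229*82 = 18778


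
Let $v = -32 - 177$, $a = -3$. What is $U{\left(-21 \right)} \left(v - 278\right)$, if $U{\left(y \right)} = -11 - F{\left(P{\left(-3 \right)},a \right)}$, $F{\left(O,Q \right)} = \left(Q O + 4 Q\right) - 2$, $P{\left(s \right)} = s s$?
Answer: $-14610$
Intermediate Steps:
$P{\left(s \right)} = s^{2}$
$F{\left(O,Q \right)} = -2 + 4 Q + O Q$ ($F{\left(O,Q \right)} = \left(O Q + 4 Q\right) - 2 = \left(4 Q + O Q\right) - 2 = -2 + 4 Q + O Q$)
$U{\left(y \right)} = 30$ ($U{\left(y \right)} = -11 - \left(-2 + 4 \left(-3\right) + \left(-3\right)^{2} \left(-3\right)\right) = -11 - \left(-2 - 12 + 9 \left(-3\right)\right) = -11 - \left(-2 - 12 - 27\right) = -11 - -41 = -11 + 41 = 30$)
$v = -209$ ($v = -32 - 177 = -209$)
$U{\left(-21 \right)} \left(v - 278\right) = 30 \left(-209 - 278\right) = 30 \left(-487\right) = -14610$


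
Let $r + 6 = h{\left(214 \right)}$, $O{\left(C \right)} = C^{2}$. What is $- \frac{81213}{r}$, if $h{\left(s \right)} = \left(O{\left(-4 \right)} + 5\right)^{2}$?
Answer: $- \frac{27071}{145} \approx -186.7$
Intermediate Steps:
$h{\left(s \right)} = 441$ ($h{\left(s \right)} = \left(\left(-4\right)^{2} + 5\right)^{2} = \left(16 + 5\right)^{2} = 21^{2} = 441$)
$r = 435$ ($r = -6 + 441 = 435$)
$- \frac{81213}{r} = - \frac{81213}{435} = \left(-81213\right) \frac{1}{435} = - \frac{27071}{145}$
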